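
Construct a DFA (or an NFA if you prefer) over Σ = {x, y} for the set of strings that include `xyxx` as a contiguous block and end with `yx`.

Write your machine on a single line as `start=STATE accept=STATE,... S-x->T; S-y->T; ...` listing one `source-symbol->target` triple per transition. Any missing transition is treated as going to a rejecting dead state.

Run two small machines in parallel and take their product. One (5 states) tracks whether and how much of `xyxx` has been seen; the other (3 states) tracks how much of the suffix `yx` has currently been matched. Each combined state is a pair, one component from each; accept when both components accept. Equivalent product states are then merged.
        x   y  
>  s0   s1  s0 
   s1   s1  s2 
   s2   s3  s0 
   s3   s4  s2 
   s4   s4  s5 
   s5   s6  s5 
 * s6   s4  s5 
(> = start, * = accepting)

start=s0; accept=s6; s0-x->s1; s0-y->s0; s1-x->s1; s1-y->s2; s2-x->s3; s2-y->s0; s3-x->s4; s3-y->s2; s4-x->s4; s4-y->s5; s5-x->s6; s5-y->s5; s6-x->s4; s6-y->s5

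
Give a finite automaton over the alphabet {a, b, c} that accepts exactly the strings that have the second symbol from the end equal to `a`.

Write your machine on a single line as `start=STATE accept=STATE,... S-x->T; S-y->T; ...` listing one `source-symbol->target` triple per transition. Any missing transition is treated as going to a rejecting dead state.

Because acceptance depends on a position counted from the end, the machine has to buffer the most recent 2 symbols. Make each state the string of the last up-to-2 symbols read; on input `x` shift the window left and append `x`. Accept when the buffered window has length 2 and begins with `a`.
A 13-state machine:
          a    b    c  
>  q0     q1   q2   q3 
   q1     q4   q5   q6 
   q2     q7   q8   q9 
   q3    q10  q11  q12 
 * q4     q4   q5   q6 
 * q5     q7   q8   q9 
 * q6    q10  q11  q12 
   q7     q4   q5   q6 
   q8     q7   q8   q9 
   q9    q10  q11  q12 
   q10    q4   q5   q6 
   q11    q7   q8   q9 
   q12   q10  q11  q12 
(> = start, * = accepting)

start=q0; accept=q4,q5,q6; q0-a->q1; q0-b->q2; q0-c->q3; q1-a->q4; q1-b->q5; q1-c->q6; q2-a->q7; q2-b->q8; q2-c->q9; q3-a->q10; q3-b->q11; q3-c->q12; q4-a->q4; q4-b->q5; q4-c->q6; q5-a->q7; q5-b->q8; q5-c->q9; q6-a->q10; q6-b->q11; q6-c->q12; q7-a->q4; q7-b->q5; q7-c->q6; q8-a->q7; q8-b->q8; q8-c->q9; q9-a->q10; q9-b->q11; q9-c->q12; q10-a->q4; q10-b->q5; q10-c->q6; q11-a->q7; q11-b->q8; q11-c->q9; q12-a->q10; q12-b->q11; q12-c->q12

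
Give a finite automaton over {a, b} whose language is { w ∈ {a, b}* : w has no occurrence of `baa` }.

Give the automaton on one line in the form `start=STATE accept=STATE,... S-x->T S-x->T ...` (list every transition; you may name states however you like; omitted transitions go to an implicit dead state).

start=S0 accept=S0,S1,S2 S0-a->S0 S0-b->S1 S1-a->S2 S1-b->S1 S2-a->S3 S2-b->S1 S3-a->S3 S3-b->S3

This is the complement of 'contains `baa`'. Use the same substring-matching states — S0 through S3 holding how much of `baa` has just been matched — but flip the accepting set: everything except the trap S3 accepts.
        a   b  
>* S0   S0  S1 
 * S1   S2  S1 
 * S2   S3  S1 
   S3   S3  S3 
(> = start, * = accepting)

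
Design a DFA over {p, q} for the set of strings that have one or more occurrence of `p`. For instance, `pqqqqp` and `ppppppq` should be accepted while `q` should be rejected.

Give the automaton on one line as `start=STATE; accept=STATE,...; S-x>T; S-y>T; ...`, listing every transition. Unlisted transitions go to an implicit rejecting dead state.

Only the number of `p`s matters, and only up to 2. Make a chain s0 → s1 → s2 advanced by each `p` (with s2 absorbing); every other symbol self-loops. The accepting set is {s1, s2}.
3 states suffice.
        p   q  
>  s0   s1  s0 
 * s1   s2  s1 
 * s2   s2  s2 
(> = start, * = accepting)

start=s0; accept=s1,s2; s0-p>s1; s0-q>s0; s1-p>s2; s1-q>s1; s2-p>s2; s2-q>s2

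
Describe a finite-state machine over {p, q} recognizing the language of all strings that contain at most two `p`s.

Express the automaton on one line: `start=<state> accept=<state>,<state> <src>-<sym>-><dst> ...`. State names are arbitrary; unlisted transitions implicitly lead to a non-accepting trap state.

start=S0 accept=S0,S1,S2 S0-p->S1 S0-q->S0 S1-p->S2 S1-q->S1 S2-p->S3 S2-q->S2 S3-p->S3 S3-q->S3

Count `p`s, saturating at 3: states S0 through S2 mean 0 through 2 `p`s seen; S3 means more than 2. Each `p` increments (capped at S3); other symbols loop. Accept from {S0, S1, S2}.
        p   q  
>* S0   S1  S0 
 * S1   S2  S1 
 * S2   S3  S2 
   S3   S3  S3 
(> = start, * = accepting)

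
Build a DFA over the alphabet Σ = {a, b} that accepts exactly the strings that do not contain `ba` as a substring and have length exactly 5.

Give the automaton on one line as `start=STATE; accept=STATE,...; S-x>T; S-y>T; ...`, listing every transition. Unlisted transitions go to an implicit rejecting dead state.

start=S0; accept=S12,S13; S0-a>S1; S0-b>S2; S1-a>S3; S1-b>S4; S2-a>S5; S2-b>S4; S3-a>S6; S3-b>S7; S4-a>S8; S4-b>S7; S5-a>S8; S5-b>S8; S6-a>S9; S6-b>S10; S7-a>S11; S7-b>S10; S8-a>S11; S8-b>S11; S9-a>S12; S9-b>S13; S10-a>S14; S10-b>S13; S11-a>S14; S11-b>S14; S12-a>S15; S12-b>S16; S13-a>S17; S13-b>S16; S14-a>S17; S14-b>S17; S15-a>S15; S15-b>S16; S16-a>S17; S16-b>S16; S17-a>S17; S17-b>S17

Handle the two conditions separately and then intersect. One (3 states) tracks partial matches of the forbidden pattern `ba`; the other (7 states) tracks the input length, saturating at 6. Each combined state is a pair, one component from each; accept when both components accept.
          a    b  
>  S0     S1   S2 
   S1     S3   S4 
   S2     S5   S4 
   S3     S6   S7 
   S4     S8   S7 
   S5     S8   S8 
   S6     S9  S10 
   S7    S11  S10 
   S8    S11  S11 
   S9    S12  S13 
   S10   S14  S13 
   S11   S14  S14 
 * S12   S15  S16 
 * S13   S17  S16 
   S14   S17  S17 
   S15   S15  S16 
   S16   S17  S16 
   S17   S17  S17 
(> = start, * = accepting)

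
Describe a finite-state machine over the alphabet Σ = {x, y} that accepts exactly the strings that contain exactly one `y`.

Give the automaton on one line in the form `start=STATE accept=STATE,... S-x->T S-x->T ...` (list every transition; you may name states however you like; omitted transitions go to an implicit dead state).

start=q0 accept=q1 q0-x->q0 q0-y->q1 q1-x->q1 q1-y->q2 q2-x->q2 q2-y->q2

Only the number of `y`s matters, and only up to 2. Make a chain q0 → q1 → q2 advanced by each `y` (with q2 absorbing); every other symbol self-loops. The accepting set is {q1}.
With 3 states:
        x   y  
>  q0   q0  q1 
 * q1   q1  q2 
   q2   q2  q2 
(> = start, * = accepting)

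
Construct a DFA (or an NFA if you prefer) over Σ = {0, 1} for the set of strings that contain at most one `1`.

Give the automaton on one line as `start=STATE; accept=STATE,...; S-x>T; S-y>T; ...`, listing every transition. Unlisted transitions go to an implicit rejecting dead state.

Only the number of `1`s matters, and only up to 2. Make a chain s0 → s1 → s2 advanced by each `1` (with s2 absorbing); every other symbol self-loops. The accepting set is {s0, s1}.
        0   1  
>* s0   s0  s1 
 * s1   s1  s2 
   s2   s2  s2 
(> = start, * = accepting)

start=s0; accept=s0,s1; s0-0>s0; s0-1>s1; s1-0>s1; s1-1>s2; s2-0>s2; s2-1>s2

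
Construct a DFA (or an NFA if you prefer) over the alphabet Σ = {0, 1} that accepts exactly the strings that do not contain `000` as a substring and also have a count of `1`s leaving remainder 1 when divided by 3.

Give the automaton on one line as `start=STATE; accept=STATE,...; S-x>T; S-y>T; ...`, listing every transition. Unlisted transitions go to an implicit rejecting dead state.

start=q0; accept=q2,q4,q7; q0-0>q1; q0-1>q2; q1-0>q3; q1-1>q2; q2-0>q4; q2-1>q5; q3-0>q6; q3-1>q2; q4-0>q7; q4-1>q5; q5-0>q8; q5-1>q0; q6-0>q6; q6-1>q6; q7-0>q6; q7-1>q5; q8-0>q9; q8-1>q0; q9-0>q6; q9-1>q0

Run two small machines in parallel and take their product. One (4 states) tracks partial matches of the forbidden pattern `000`; the other (3 states) tracks the count of `1`s modulo 3. Each combined state is a pair, one component from each; accept when both components accept. Equivalent product states are then merged.
10 states suffice.
        0   1  
>  q0   q1  q2 
   q1   q3  q2 
 * q2   q4  q5 
   q3   q6  q2 
 * q4   q7  q5 
   q5   q8  q0 
   q6   q6  q6 
 * q7   q6  q5 
   q8   q9  q0 
   q9   q6  q0 
(> = start, * = accepting)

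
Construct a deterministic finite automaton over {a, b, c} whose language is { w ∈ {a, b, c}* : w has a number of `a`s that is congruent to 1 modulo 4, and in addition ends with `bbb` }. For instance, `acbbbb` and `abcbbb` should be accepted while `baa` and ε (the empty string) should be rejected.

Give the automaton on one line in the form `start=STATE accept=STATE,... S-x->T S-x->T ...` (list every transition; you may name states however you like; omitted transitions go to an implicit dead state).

Handle the two conditions separately and then intersect. One (4 states) tracks the count of `a`s modulo 4; the other (4 states) tracks how much of the suffix `bbb` has currently been matched. Each combined state is a pair, one component from each; accept when both components accept. After merging equivalent states the machine shrinks.
7 states suffice.
        a   b   c  
>  q0   q1  q0  q0 
   q1   q2  q3  q1 
   q2   q4  q2  q2 
   q3   q2  q5  q1 
   q4   q0  q4  q4 
   q5   q2  q6  q1 
 * q6   q2  q6  q1 
(> = start, * = accepting)

start=q0 accept=q6 q0-a->q1 q0-b->q0 q0-c->q0 q1-a->q2 q1-b->q3 q1-c->q1 q2-a->q4 q2-b->q2 q2-c->q2 q3-a->q2 q3-b->q5 q3-c->q1 q4-a->q0 q4-b->q4 q4-c->q4 q5-a->q2 q5-b->q6 q5-c->q1 q6-a->q2 q6-b->q6 q6-c->q1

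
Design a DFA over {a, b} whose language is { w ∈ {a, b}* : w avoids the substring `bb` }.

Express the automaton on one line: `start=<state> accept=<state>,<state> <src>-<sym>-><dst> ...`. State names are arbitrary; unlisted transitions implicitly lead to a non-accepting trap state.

This is the complement of 'contains `bb`'. Use the same substring-matching states — q0 through q2 holding how much of `bb` has just been matched — but flip the accepting set: everything except the trap q2 accepts.
3 states suffice.
        a   b  
>* q0   q0  q1 
 * q1   q0  q2 
   q2   q2  q2 
(> = start, * = accepting)

start=q0 accept=q0,q1 q0-a->q0 q0-b->q1 q1-a->q0 q1-b->q2 q2-a->q2 q2-b->q2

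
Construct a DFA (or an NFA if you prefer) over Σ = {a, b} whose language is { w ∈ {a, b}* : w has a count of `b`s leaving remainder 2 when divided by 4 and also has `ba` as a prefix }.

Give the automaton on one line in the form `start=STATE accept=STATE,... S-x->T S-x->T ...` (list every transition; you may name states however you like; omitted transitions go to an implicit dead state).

Run two small machines in parallel and take their product. The first has 4 states tracking the count of `b`s modulo 4; the second has 4 states tracking whether the input so far still matches the prefix `ba`. A product state is a pair (one from each), accepting exactly when both do.
10 states suffice.
        a   b  
>  s0   s1  s2 
   s1   s1  s3 
   s2   s4  s5 
   s3   s3  s5 
   s4   s4  s6 
   s5   s5  s7 
 * s6   s6  s8 
   s7   s7  s1 
   s8   s8  s9 
   s9   s9  s4 
(> = start, * = accepting)

start=s0 accept=s6 s0-a->s1 s0-b->s2 s1-a->s1 s1-b->s3 s2-a->s4 s2-b->s5 s3-a->s3 s3-b->s5 s4-a->s4 s4-b->s6 s5-a->s5 s5-b->s7 s6-a->s6 s6-b->s8 s7-a->s7 s7-b->s1 s8-a->s8 s8-b->s9 s9-a->s9 s9-b->s4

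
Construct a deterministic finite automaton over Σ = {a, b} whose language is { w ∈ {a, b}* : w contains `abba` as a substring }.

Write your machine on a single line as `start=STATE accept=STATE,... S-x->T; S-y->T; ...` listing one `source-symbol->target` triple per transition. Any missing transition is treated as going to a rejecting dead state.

Track how much of `abba` has been matched so far: state q0 is no progress, q4 is the absorbing accept state reached once `abba` has occurred. Intermediate states record partial matches; on a mismatch, fall back to the longest reusable overlap.
5 states suffice.
        a   b  
>  q0   q1  q0 
   q1   q1  q2 
   q2   q1  q3 
   q3   q4  q0 
 * q4   q4  q4 
(> = start, * = accepting)

start=q0; accept=q4; q0-a->q1; q0-b->q0; q1-a->q1; q1-b->q2; q2-a->q1; q2-b->q3; q3-a->q4; q3-b->q0; q4-a->q4; q4-b->q4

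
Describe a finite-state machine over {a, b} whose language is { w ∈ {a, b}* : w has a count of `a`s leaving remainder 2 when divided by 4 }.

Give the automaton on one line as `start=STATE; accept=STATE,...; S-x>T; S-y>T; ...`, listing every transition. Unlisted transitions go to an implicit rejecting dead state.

start=S0; accept=S2; S0-a>S1; S0-b>S0; S1-a>S2; S1-b>S1; S2-a>S3; S2-b>S2; S3-a>S0; S3-b>S3

Keep the running count of `a`s modulo 4: each `a` advances along the cycle S0 → S1 → S2 → S3 → S0 while other symbols loop. Accept at S2.
        a   b  
>  S0   S1  S0 
   S1   S2  S1 
 * S2   S3  S2 
   S3   S0  S3 
(> = start, * = accepting)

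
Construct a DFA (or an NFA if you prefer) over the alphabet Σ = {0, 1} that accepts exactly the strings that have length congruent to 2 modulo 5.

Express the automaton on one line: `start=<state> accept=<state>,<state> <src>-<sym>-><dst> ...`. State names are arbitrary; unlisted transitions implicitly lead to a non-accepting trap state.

Only the length mod 5 matters, so use a 5-cycle: from any state, every input symbol moves to the next state, wrapping S4 back to S0. Mark S2 accepting.
With 5 states:
        0   1  
>  S0   S1  S1 
   S1   S2  S2 
 * S2   S3  S3 
   S3   S4  S4 
   S4   S0  S0 
(> = start, * = accepting)

start=S0 accept=S2 S0-0->S1 S0-1->S1 S1-0->S2 S1-1->S2 S2-0->S3 S2-1->S3 S3-0->S4 S3-1->S4 S4-0->S0 S4-1->S0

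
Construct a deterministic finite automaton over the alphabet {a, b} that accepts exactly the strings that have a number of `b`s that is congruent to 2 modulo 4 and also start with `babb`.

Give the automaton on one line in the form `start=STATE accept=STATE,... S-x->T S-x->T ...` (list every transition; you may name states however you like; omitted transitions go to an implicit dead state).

Run two small machines in parallel and take their product. The first has 4 states tracking the count of `b`s modulo 4; the second has 6 states tracking whether the input so far still matches the prefix `babb`. A product state is a pair (one from each), accepting exactly when both do. Equivalent product states are then merged.
        a   b  
>  q0   q1  q2 
   q1   q1  q1 
   q2   q3  q1 
   q3   q1  q4 
   q4   q1  q5 
   q5   q5  q6 
   q6   q6  q7 
   q7   q7  q8 
 * q8   q8  q5 
(> = start, * = accepting)

start=q0 accept=q8 q0-a->q1 q0-b->q2 q1-a->q1 q1-b->q1 q2-a->q3 q2-b->q1 q3-a->q1 q3-b->q4 q4-a->q1 q4-b->q5 q5-a->q5 q5-b->q6 q6-a->q6 q6-b->q7 q7-a->q7 q7-b->q8 q8-a->q8 q8-b->q5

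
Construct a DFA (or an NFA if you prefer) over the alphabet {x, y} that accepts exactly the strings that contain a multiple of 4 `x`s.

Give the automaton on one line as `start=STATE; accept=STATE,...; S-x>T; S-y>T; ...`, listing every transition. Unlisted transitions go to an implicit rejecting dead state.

start=S0; accept=S0; S0-x>S1; S0-y>S0; S1-x>S2; S1-y>S1; S2-x>S3; S2-y>S2; S3-x>S0; S3-y>S3

The only thing that matters is how many `x`s have appeared, reduced mod 4. Use one state per residue: S0 for 0, …, S3 for 3. Reading `x` moves to the next residue; anything else stays put. S0 is accepting.
4 states suffice.
        x   y  
>* S0   S1  S0 
   S1   S2  S1 
   S2   S3  S2 
   S3   S0  S3 
(> = start, * = accepting)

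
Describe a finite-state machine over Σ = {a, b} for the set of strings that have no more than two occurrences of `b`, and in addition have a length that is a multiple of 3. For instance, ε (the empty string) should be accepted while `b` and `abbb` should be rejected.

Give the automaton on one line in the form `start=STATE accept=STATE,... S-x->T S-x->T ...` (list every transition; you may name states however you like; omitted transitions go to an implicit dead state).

start=q0 accept=q0,q6,q7 q0-a->q1 q0-b->q2 q1-a->q3 q1-b->q4 q2-a->q4 q2-b->q5 q3-a->q0 q3-b->q6 q4-a->q6 q4-b->q7 q5-a->q7 q5-b->q8 q6-a->q2 q6-b->q9 q7-a->q9 q7-b->q8 q8-a->q8 q8-b->q8 q9-a->q5 q9-b->q8

Run two small machines in parallel and take their product. One (4 states) tracks the count of `b`s, saturating at 3; the other (3 states) tracks the input length modulo 3. Each combined state is a pair, one component from each; accept when both components accept. Minimizing collapses redundant product states.
        a   b  
>* q0   q1  q2 
   q1   q3  q4 
   q2   q4  q5 
   q3   q0  q6 
   q4   q6  q7 
   q5   q7  q8 
 * q6   q2  q9 
 * q7   q9  q8 
   q8   q8  q8 
   q9   q5  q8 
(> = start, * = accepting)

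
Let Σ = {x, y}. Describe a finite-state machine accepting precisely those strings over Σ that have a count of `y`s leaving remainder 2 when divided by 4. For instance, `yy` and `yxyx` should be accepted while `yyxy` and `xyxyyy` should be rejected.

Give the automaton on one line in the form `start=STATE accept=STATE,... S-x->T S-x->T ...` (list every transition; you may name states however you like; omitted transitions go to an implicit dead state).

start=S0 accept=S2 S0-x->S0 S0-y->S1 S1-x->S1 S1-y->S2 S2-x->S2 S2-y->S3 S3-x->S3 S3-y->S0

Keep the running count of `y`s modulo 4: each `y` advances along the cycle S0 → S1 → S2 → S3 → S0 while other symbols loop. Accept at S2.
With 4 states:
        x   y  
>  S0   S0  S1 
   S1   S1  S2 
 * S2   S2  S3 
   S3   S3  S0 
(> = start, * = accepting)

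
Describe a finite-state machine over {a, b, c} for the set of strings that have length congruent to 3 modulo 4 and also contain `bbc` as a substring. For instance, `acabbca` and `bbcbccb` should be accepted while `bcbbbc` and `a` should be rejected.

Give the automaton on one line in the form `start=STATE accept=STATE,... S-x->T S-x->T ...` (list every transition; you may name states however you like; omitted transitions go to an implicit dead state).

Run two small machines in parallel and take their product. The first has 4 states tracking the input length modulo 4; the second has 4 states tracking whether and how much of `bbc` has been seen. A product state is a pair (one from each), accepting exactly when both do.
16 states suffice.
          a    b    c  
>  q0     q1   q2   q1 
   q1     q3   q4   q3 
   q2     q3   q5   q3 
   q3     q6   q7   q6 
   q4     q6   q8   q6 
   q5     q6   q8   q9 
   q6     q0  q10   q0 
   q7     q0  q11   q0 
   q8     q0  q11  q12 
 * q9    q12  q12  q12 
   q10    q1  q13   q1 
   q11    q1  q13  q14 
   q12   q14  q14  q14 
   q13    q3   q5  q15 
   q14   q15  q15  q15 
   q15    q9   q9   q9 
(> = start, * = accepting)

start=q0 accept=q9 q0-a->q1 q0-b->q2 q0-c->q1 q1-a->q3 q1-b->q4 q1-c->q3 q2-a->q3 q2-b->q5 q2-c->q3 q3-a->q6 q3-b->q7 q3-c->q6 q4-a->q6 q4-b->q8 q4-c->q6 q5-a->q6 q5-b->q8 q5-c->q9 q6-a->q0 q6-b->q10 q6-c->q0 q7-a->q0 q7-b->q11 q7-c->q0 q8-a->q0 q8-b->q11 q8-c->q12 q9-a->q12 q9-b->q12 q9-c->q12 q10-a->q1 q10-b->q13 q10-c->q1 q11-a->q1 q11-b->q13 q11-c->q14 q12-a->q14 q12-b->q14 q12-c->q14 q13-a->q3 q13-b->q5 q13-c->q15 q14-a->q15 q14-b->q15 q14-c->q15 q15-a->q9 q15-b->q9 q15-c->q9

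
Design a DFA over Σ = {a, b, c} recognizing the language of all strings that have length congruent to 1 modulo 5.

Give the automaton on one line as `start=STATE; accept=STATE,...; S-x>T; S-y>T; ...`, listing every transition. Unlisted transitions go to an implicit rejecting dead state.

start=q0; accept=q1; q0-a>q1; q0-b>q1; q0-c>q1; q1-a>q2; q1-b>q2; q1-c>q2; q2-a>q3; q2-b>q3; q2-c>q3; q3-a>q4; q3-b>q4; q3-c>q4; q4-a>q0; q4-b>q0; q4-c>q0

Count input length modulo 5: every symbol advances one step around the cycle q0 → q1 → q2 → q3 → q4 → q0. Accept at q1.
With 5 states:
        a   b   c  
>  q0   q1  q1  q1 
 * q1   q2  q2  q2 
   q2   q3  q3  q3 
   q3   q4  q4  q4 
   q4   q0  q0  q0 
(> = start, * = accepting)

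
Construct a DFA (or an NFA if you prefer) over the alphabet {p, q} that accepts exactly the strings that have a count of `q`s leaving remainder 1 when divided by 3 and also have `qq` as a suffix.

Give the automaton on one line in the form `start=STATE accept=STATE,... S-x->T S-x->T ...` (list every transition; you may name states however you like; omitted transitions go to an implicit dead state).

Handle the two conditions separately and then intersect. One (3 states) tracks the count of `q`s modulo 3; the other (3 states) tracks how much of the suffix `qq` has currently been matched. Each combined state is a pair, one component from each; accept when both components accept. After merging equivalent states the machine shrinks.
With 5 states:
        p   q  
>  s0   s0  s1 
   s1   s1  s2 
   s2   s2  s3 
   s3   s0  s4 
 * s4   s1  s2 
(> = start, * = accepting)

start=s0 accept=s4 s0-p->s0 s0-q->s1 s1-p->s1 s1-q->s2 s2-p->s2 s2-q->s3 s3-p->s0 s3-q->s4 s4-p->s1 s4-q->s2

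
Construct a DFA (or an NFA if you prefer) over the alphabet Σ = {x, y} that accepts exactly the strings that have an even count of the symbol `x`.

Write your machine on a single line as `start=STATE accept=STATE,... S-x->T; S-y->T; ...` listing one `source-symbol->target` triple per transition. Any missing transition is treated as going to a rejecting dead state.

Keep the running count of `x`s modulo 2: each `x` advances along the cycle q0 → q1 → q0 while other symbols loop. Accept at q0.
With 2 states:
        x   y  
>* q0   q1  q0 
   q1   q0  q1 
(> = start, * = accepting)

start=q0; accept=q0; q0-x->q1; q0-y->q0; q1-x->q0; q1-y->q1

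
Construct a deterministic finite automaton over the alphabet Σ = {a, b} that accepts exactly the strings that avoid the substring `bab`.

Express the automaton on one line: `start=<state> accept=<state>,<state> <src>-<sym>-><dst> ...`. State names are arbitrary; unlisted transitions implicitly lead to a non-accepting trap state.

start=q0 accept=q0,q1,q2 q0-a->q0 q0-b->q1 q1-a->q2 q1-b->q1 q2-a->q0 q2-b->q3 q3-a->q3 q3-b->q3

Track partial matches of the forbidden pattern `bab`. State q3 is a dead state reached once `bab` has occurred; every other state accepts. q0 means no part of `bab` is currently matched.
        a   b  
>* q0   q0  q1 
 * q1   q2  q1 
 * q2   q0  q3 
   q3   q3  q3 
(> = start, * = accepting)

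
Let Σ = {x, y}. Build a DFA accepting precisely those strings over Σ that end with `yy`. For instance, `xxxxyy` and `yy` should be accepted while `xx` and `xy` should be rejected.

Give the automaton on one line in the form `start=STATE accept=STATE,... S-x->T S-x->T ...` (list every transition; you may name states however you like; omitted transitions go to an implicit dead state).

start=S0 accept=S2 S0-x->S0 S0-y->S1 S1-x->S0 S1-y->S2 S2-x->S0 S2-y->S2

Remember how much of `yy` the current input suffix matches. State S0 means no match yet; S1 means the last symbol is `y`; S2 means the last 2 symbols are `yy`. Only S2 accepts. On a mismatch, fall back to the longest proper suffix that is still a prefix of `yy`.
3 states suffice.
        x   y  
>  S0   S0  S1 
   S1   S0  S2 
 * S2   S0  S2 
(> = start, * = accepting)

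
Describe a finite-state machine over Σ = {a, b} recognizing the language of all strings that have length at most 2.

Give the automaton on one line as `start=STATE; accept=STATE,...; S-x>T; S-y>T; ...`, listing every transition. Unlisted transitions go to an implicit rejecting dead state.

start=s0; accept=s0,s1,s2; s0-a>s1; s0-b>s1; s1-a>s2; s1-b>s2; s2-a>s3; s2-b>s3; s3-a>s3; s3-b>s3

Count input length up to 3: every symbol moves from s0 toward s3, which means 'more than 2' and absorbs. Accept from {s0, s1, s2}.
4 states suffice.
        a   b  
>* s0   s1  s1 
 * s1   s2  s2 
 * s2   s3  s3 
   s3   s3  s3 
(> = start, * = accepting)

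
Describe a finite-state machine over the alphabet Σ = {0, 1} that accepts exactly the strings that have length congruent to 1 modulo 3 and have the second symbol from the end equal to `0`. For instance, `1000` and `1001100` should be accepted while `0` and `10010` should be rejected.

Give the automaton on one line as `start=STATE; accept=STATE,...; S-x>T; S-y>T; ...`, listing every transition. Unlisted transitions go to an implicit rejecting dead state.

Handle the two conditions separately and then intersect. One (3 states) tracks the input length modulo 3; the other (7 states) tracks the last 2 symbols read. Each combined state is a pair, one component from each; accept when both components accept. After merging equivalent states the machine shrinks.
        0   1  
>  q0   q1  q1 
   q1   q2  q2 
   q2   q3  q0 
   q3   q4  q4 
 * q4   q2  q2 
(> = start, * = accepting)

start=q0; accept=q4; q0-0>q1; q0-1>q1; q1-0>q2; q1-1>q2; q2-0>q3; q2-1>q0; q3-0>q4; q3-1>q4; q4-0>q2; q4-1>q2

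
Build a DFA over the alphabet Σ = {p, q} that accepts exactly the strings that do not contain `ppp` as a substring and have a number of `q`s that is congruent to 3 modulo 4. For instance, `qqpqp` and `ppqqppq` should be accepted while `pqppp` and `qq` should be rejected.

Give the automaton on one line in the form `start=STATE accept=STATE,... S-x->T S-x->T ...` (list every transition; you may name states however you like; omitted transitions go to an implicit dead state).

start=s0 accept=s9,s12,s14 s0-p->s1 s0-q->s2 s1-p->s3 s1-q->s2 s2-p->s4 s2-q->s5 s3-p->s6 s3-q->s2 s4-p->s7 s4-q->s5 s5-p->s8 s5-q->s9 s6-p->s6 s6-q->s10 s7-p->s10 s7-q->s5 s8-p->s11 s8-q->s9 s9-p->s12 s9-q->s0 s10-p->s10 s10-q->s13 s11-p->s13 s11-q->s9 s12-p->s14 s12-q->s0 s13-p->s13 s13-q->s15 s14-p->s15 s14-q->s0 s15-p->s15 s15-q->s6

Build one automaton per condition and run them in lockstep. The first has 4 states tracking partial matches of the forbidden pattern `ppp`; the second has 4 states tracking the count of `q`s modulo 4. A product state is a pair (one from each), accepting exactly when both do.
A 16-state machine:
          p    q  
>  s0     s1   s2 
   s1     s3   s2 
   s2     s4   s5 
   s3     s6   s2 
   s4     s7   s5 
   s5     s8   s9 
   s6     s6  s10 
   s7    s10   s5 
   s8    s11   s9 
 * s9    s12   s0 
   s10   s10  s13 
   s11   s13   s9 
 * s12   s14   s0 
   s13   s13  s15 
 * s14   s15   s0 
   s15   s15   s6 
(> = start, * = accepting)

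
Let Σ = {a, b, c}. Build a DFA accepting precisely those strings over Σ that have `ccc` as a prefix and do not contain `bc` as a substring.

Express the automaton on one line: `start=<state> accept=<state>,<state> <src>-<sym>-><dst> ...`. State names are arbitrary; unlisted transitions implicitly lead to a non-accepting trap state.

Handle the two conditions separately and then intersect. The first has 5 states tracking whether the input so far still matches the prefix `ccc`; the second has 3 states tracking partial matches of the forbidden pattern `bc`. A product state is a pair (one from each), accepting exactly when both do.
With 9 states:
        a   b   c  
>  q0   q1  q2  q3 
   q1   q1  q2  q1 
   q2   q1  q2  q4 
   q3   q1  q2  q5 
   q4   q4  q4  q4 
   q5   q1  q2  q6 
 * q6   q6  q7  q6 
 * q7   q6  q7  q8 
   q8   q8  q8  q8 
(> = start, * = accepting)

start=q0 accept=q6,q7 q0-a->q1 q0-b->q2 q0-c->q3 q1-a->q1 q1-b->q2 q1-c->q1 q2-a->q1 q2-b->q2 q2-c->q4 q3-a->q1 q3-b->q2 q3-c->q5 q4-a->q4 q4-b->q4 q4-c->q4 q5-a->q1 q5-b->q2 q5-c->q6 q6-a->q6 q6-b->q7 q6-c->q6 q7-a->q6 q7-b->q7 q7-c->q8 q8-a->q8 q8-b->q8 q8-c->q8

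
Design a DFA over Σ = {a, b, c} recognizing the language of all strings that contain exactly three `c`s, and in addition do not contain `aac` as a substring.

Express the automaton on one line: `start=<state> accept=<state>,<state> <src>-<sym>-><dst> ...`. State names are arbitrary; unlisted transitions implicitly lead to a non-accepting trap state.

Build one automaton per condition and run them in lockstep. One (5 states) tracks the count of `c`s, saturating at 4; the other (4 states) tracks partial matches of the forbidden pattern `aac`. Each combined state is a pair, one component from each; accept when both components accept. Minimizing collapses redundant product states.
With 11 states:
          a    b    c  
>  q0     q1   q0   q2 
   q1     q3   q0   q2 
   q2     q4   q2   q5 
   q3     q3   q0   q6 
   q4     q7   q2   q5 
   q5     q8   q5   q9 
   q6     q6   q6   q6 
   q7     q7   q2   q6 
   q8    q10   q5   q9 
 * q9     q9   q9   q6 
   q10   q10   q5   q6 
(> = start, * = accepting)

start=q0 accept=q9 q0-a->q1 q0-b->q0 q0-c->q2 q1-a->q3 q1-b->q0 q1-c->q2 q2-a->q4 q2-b->q2 q2-c->q5 q3-a->q3 q3-b->q0 q3-c->q6 q4-a->q7 q4-b->q2 q4-c->q5 q5-a->q8 q5-b->q5 q5-c->q9 q6-a->q6 q6-b->q6 q6-c->q6 q7-a->q7 q7-b->q2 q7-c->q6 q8-a->q10 q8-b->q5 q8-c->q9 q9-a->q9 q9-b->q9 q9-c->q6 q10-a->q10 q10-b->q5 q10-c->q6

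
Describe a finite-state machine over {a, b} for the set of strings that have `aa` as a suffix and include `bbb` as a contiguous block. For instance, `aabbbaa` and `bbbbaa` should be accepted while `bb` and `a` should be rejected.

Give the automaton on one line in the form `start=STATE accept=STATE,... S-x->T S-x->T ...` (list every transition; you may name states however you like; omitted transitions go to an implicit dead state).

Run two small machines in parallel and take their product. One (3 states) tracks how much of the suffix `aa` has currently been matched; the other (4 states) tracks whether and how much of `bbb` has been seen. Each combined state is a pair, one component from each; accept when both components accept.
8 states suffice.
        a   b  
>  s0   s1  s2 
   s1   s3  s2 
   s2   s1  s4 
   s3   s3  s2 
   s4   s1  s5 
   s5   s6  s5 
   s6   s7  s5 
 * s7   s7  s5 
(> = start, * = accepting)

start=s0 accept=s7 s0-a->s1 s0-b->s2 s1-a->s3 s1-b->s2 s2-a->s1 s2-b->s4 s3-a->s3 s3-b->s2 s4-a->s1 s4-b->s5 s5-a->s6 s5-b->s5 s6-a->s7 s6-b->s5 s7-a->s7 s7-b->s5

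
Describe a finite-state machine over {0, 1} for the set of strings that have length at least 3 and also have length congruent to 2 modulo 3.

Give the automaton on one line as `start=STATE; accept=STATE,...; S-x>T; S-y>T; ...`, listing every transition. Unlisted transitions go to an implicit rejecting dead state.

Run two small machines in parallel and take their product. One (5 states) tracks the input length, saturating at 4; the other (3 states) tracks the input length modulo 3. Each combined state is a pair, one component from each; accept when both components accept.
With 7 states:
        0   1  
>  s0   s1  s1 
   s1   s2  s2 
   s2   s3  s3 
   s3   s4  s4 
   s4   s5  s5 
 * s5   s6  s6 
   s6   s4  s4 
(> = start, * = accepting)

start=s0; accept=s5; s0-0>s1; s0-1>s1; s1-0>s2; s1-1>s2; s2-0>s3; s2-1>s3; s3-0>s4; s3-1>s4; s4-0>s5; s4-1>s5; s5-0>s6; s5-1>s6; s6-0>s4; s6-1>s4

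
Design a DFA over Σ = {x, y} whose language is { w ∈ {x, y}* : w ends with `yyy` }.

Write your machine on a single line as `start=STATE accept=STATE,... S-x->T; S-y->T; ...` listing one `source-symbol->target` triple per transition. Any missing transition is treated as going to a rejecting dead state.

start=S0; accept=S3; S0-x->S0; S0-y->S1; S1-x->S0; S1-y->S2; S2-x->S0; S2-y->S3; S3-x->S0; S3-y->S3

Let each state record the length of the longest suffix of the input read so far that is also a prefix of `yyy`. S1 means the last symbol is `y`; S2 means the last 2 symbols are `yy`; S3 means the last 3 symbols are `yyy`. Accept only at S3, where the string currently ends in `yyy`.
With 4 states:
        x   y  
>  S0   S0  S1 
   S1   S0  S2 
   S2   S0  S3 
 * S3   S0  S3 
(> = start, * = accepting)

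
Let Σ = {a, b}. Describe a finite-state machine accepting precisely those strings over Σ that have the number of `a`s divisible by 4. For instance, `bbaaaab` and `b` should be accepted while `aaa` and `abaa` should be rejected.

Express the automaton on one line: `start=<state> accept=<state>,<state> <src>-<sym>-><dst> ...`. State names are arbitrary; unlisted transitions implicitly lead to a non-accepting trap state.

start=s0 accept=s0 s0-a->s1 s0-b->s0 s1-a->s2 s1-b->s1 s2-a->s3 s2-b->s2 s3-a->s0 s3-b->s3

Keep the running count of `a`s modulo 4: each `a` advances along the cycle s0 → s1 → s2 → s3 → s0 while other symbols loop. Accept at s0.
With 4 states:
        a   b  
>* s0   s1  s0 
   s1   s2  s1 
   s2   s3  s2 
   s3   s0  s3 
(> = start, * = accepting)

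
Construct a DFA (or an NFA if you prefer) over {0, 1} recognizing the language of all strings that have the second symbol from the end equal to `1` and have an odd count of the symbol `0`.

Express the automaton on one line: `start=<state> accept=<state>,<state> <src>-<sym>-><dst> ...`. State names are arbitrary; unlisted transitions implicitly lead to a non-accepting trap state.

start=S0 accept=S5,S10 S0-0->S1 S0-1->S2 S1-0->S3 S1-1->S4 S2-0->S5 S2-1->S6 S3-0->S7 S3-1->S8 S4-0->S9 S4-1->S10 S5-0->S3 S5-1->S4 S6-0->S5 S6-1->S6 S7-0->S3 S7-1->S4 S8-0->S5 S8-1->S6 S9-0->S7 S9-1->S8 S10-0->S9 S10-1->S10

Handle the two conditions separately and then intersect. One (7 states) tracks the last 2 symbols read; the other (2 states) tracks the count of `0`s modulo 2. Each combined state is a pair, one component from each; accept when both components accept.
With 11 states:
          0    1  
>  S0     S1   S2 
   S1     S3   S4 
   S2     S5   S6 
   S3     S7   S8 
   S4     S9  S10 
 * S5     S3   S4 
   S6     S5   S6 
   S7     S3   S4 
   S8     S5   S6 
   S9     S7   S8 
 * S10    S9  S10 
(> = start, * = accepting)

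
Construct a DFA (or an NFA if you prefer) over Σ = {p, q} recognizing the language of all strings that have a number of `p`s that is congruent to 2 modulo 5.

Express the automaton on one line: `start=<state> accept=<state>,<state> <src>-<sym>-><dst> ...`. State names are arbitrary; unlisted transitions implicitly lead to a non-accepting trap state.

start=S0 accept=S2 S0-p->S1 S0-q->S0 S1-p->S2 S1-q->S1 S2-p->S3 S2-q->S2 S3-p->S4 S3-q->S3 S4-p->S0 S4-q->S4

Keep the running count of `p`s modulo 5: each `p` advances along the cycle S0 → S1 → S2 → S3 → S4 → S0 while other symbols loop. Accept at S2.
A 5-state machine:
        p   q  
>  S0   S1  S0 
   S1   S2  S1 
 * S2   S3  S2 
   S3   S4  S3 
   S4   S0  S4 
(> = start, * = accepting)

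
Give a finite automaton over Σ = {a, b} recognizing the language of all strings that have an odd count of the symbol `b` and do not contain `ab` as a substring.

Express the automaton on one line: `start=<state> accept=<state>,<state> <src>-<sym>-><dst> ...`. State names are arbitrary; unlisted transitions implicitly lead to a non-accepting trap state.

Build one automaton per condition and run them in lockstep. One (2 states) tracks the count of `b`s modulo 2; the other (3 states) tracks partial matches of the forbidden pattern `ab`. Each combined state is a pair, one component from each; accept when both components accept. Equivalent product states are then merged.
With 4 states:
        a   b  
>  q0   q1  q2 
   q1   q1  q1 
 * q2   q3  q0 
 * q3   q3  q1 
(> = start, * = accepting)

start=q0 accept=q2,q3 q0-a->q1 q0-b->q2 q1-a->q1 q1-b->q1 q2-a->q3 q2-b->q0 q3-a->q3 q3-b->q1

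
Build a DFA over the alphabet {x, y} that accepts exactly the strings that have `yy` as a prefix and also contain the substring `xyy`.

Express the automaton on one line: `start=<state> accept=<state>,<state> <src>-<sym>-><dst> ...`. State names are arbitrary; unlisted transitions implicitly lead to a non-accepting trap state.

Run two small machines in parallel and take their product. The first has 4 states tracking whether the input so far still matches the prefix `yy`; the second has 4 states tracking whether and how much of `xyy` has been seen. A product state is a pair (one from each), accepting exactly when both do.
A 9-state machine:
        x   y  
>  s0   s1  s2 
   s1   s1  s3 
   s2   s1  s4 
   s3   s1  s5 
   s4   s6  s4 
   s5   s5  s5 
   s6   s6  s7 
   s7   s6  s8 
 * s8   s8  s8 
(> = start, * = accepting)

start=s0 accept=s8 s0-x->s1 s0-y->s2 s1-x->s1 s1-y->s3 s2-x->s1 s2-y->s4 s3-x->s1 s3-y->s5 s4-x->s6 s4-y->s4 s5-x->s5 s5-y->s5 s6-x->s6 s6-y->s7 s7-x->s6 s7-y->s8 s8-x->s8 s8-y->s8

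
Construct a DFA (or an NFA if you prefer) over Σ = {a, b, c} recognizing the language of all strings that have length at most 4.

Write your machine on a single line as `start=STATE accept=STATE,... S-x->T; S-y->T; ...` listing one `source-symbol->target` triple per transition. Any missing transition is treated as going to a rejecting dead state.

We only need to distinguish lengths 0, 1, …, 4, and '>4'. Chain q0 → q1 → q2 → q3 → q4 → q5 on every symbol, with q5 looping. Accepting states: {q0, q1, q2, q3, q4}.
        a   b   c  
>* q0   q1  q1  q1 
 * q1   q2  q2  q2 
 * q2   q3  q3  q3 
 * q3   q4  q4  q4 
 * q4   q5  q5  q5 
   q5   q5  q5  q5 
(> = start, * = accepting)

start=q0; accept=q0,q1,q2,q3,q4; q0-a->q1; q0-b->q1; q0-c->q1; q1-a->q2; q1-b->q2; q1-c->q2; q2-a->q3; q2-b->q3; q2-c->q3; q3-a->q4; q3-b->q4; q3-c->q4; q4-a->q5; q4-b->q5; q4-c->q5; q5-a->q5; q5-b->q5; q5-c->q5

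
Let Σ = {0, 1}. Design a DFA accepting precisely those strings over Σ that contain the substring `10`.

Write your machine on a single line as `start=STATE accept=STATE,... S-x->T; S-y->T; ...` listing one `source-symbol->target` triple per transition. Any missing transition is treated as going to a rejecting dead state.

Track how much of `10` has been matched so far: state q0 is no progress, q2 is the absorbing accept state reached once `10` has occurred. Intermediate states record partial matches; on a mismatch, fall back to the longest reusable overlap.
        0   1  
>  q0   q0  q1 
   q1   q2  q1 
 * q2   q2  q2 
(> = start, * = accepting)

start=q0; accept=q2; q0-0->q0; q0-1->q1; q1-0->q2; q1-1->q1; q2-0->q2; q2-1->q2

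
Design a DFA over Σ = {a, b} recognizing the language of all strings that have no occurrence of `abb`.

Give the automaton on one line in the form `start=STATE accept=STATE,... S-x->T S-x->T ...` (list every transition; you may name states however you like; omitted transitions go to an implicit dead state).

This is the complement of 'contains `abb`'. Use the same substring-matching states — s0 through s3 holding how much of `abb` has just been matched — but flip the accepting set: everything except the trap s3 accepts.
        a   b  
>* s0   s1  s0 
 * s1   s1  s2 
 * s2   s1  s3 
   s3   s3  s3 
(> = start, * = accepting)

start=s0 accept=s0,s1,s2 s0-a->s1 s0-b->s0 s1-a->s1 s1-b->s2 s2-a->s1 s2-b->s3 s3-a->s3 s3-b->s3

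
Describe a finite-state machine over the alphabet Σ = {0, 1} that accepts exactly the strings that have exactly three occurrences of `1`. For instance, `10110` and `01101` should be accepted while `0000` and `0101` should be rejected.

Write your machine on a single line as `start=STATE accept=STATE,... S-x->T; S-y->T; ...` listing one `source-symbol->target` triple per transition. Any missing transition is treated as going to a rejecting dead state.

start=q0; accept=q3; q0-0->q0; q0-1->q1; q1-0->q1; q1-1->q2; q2-0->q2; q2-1->q3; q3-0->q3; q3-1->q4; q4-0->q4; q4-1->q4

Count `1`s, saturating at 4: states q0 through q3 mean 0 through 3 `1`s seen; q4 means more than 3. Each `1` increments (capped at q4); other symbols loop. Accept from {q3}.
5 states suffice.
        0   1  
>  q0   q0  q1 
   q1   q1  q2 
   q2   q2  q3 
 * q3   q3  q4 
   q4   q4  q4 
(> = start, * = accepting)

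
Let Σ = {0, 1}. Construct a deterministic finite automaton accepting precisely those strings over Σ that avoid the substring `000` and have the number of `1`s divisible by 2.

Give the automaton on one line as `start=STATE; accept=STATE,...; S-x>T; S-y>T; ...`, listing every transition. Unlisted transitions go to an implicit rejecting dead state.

Handle the two conditions separately and then intersect. One (4 states) tracks partial matches of the forbidden pattern `000`; the other (2 states) tracks the count of `1`s modulo 2. Each combined state is a pair, one component from each; accept when both components accept. After merging equivalent states the machine shrinks.
        0   1  
>* q0   q1  q2 
 * q1   q3  q2 
   q2   q4  q0 
 * q3   q5  q2 
   q4   q6  q0 
   q5   q5  q5 
   q6   q5  q0 
(> = start, * = accepting)

start=q0; accept=q0,q1,q3; q0-0>q1; q0-1>q2; q1-0>q3; q1-1>q2; q2-0>q4; q2-1>q0; q3-0>q5; q3-1>q2; q4-0>q6; q4-1>q0; q5-0>q5; q5-1>q5; q6-0>q5; q6-1>q0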